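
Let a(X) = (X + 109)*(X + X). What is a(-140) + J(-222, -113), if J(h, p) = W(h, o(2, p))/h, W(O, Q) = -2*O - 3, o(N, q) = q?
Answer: 642173/74 ≈ 8678.0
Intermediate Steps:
W(O, Q) = -3 - 2*O
a(X) = 2*X*(109 + X) (a(X) = (109 + X)*(2*X) = 2*X*(109 + X))
J(h, p) = (-3 - 2*h)/h
a(-140) + J(-222, -113) = 2*(-140)*(109 - 140) + (-2 - 3/(-222)) = 2*(-140)*(-31) + (-2 - 3*(-1/222)) = 8680 + (-2 + 1/74) = 8680 - 147/74 = 642173/74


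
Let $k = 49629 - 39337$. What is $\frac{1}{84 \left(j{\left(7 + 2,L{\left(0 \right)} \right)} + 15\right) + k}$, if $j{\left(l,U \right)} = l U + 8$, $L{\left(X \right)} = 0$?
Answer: $\frac{1}{12224} \approx 8.1806 \cdot 10^{-5}$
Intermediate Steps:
$k = 10292$
$j{\left(l,U \right)} = 8 + U l$ ($j{\left(l,U \right)} = U l + 8 = 8 + U l$)
$\frac{1}{84 \left(j{\left(7 + 2,L{\left(0 \right)} \right)} + 15\right) + k} = \frac{1}{84 \left(\left(8 + 0 \left(7 + 2\right)\right) + 15\right) + 10292} = \frac{1}{84 \left(\left(8 + 0 \cdot 9\right) + 15\right) + 10292} = \frac{1}{84 \left(\left(8 + 0\right) + 15\right) + 10292} = \frac{1}{84 \left(8 + 15\right) + 10292} = \frac{1}{84 \cdot 23 + 10292} = \frac{1}{1932 + 10292} = \frac{1}{12224}$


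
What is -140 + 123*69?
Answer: 8347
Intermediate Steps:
-140 + 123*69 = -140 + 8487 = 8347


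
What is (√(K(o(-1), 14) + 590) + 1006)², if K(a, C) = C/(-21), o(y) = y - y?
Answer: 3037876/3 + 4024*√1326/3 ≈ 1.0615e+6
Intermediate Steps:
o(y) = 0
K(a, C) = -C/21 (K(a, C) = C*(-1/21) = -C/21)
(√(K(o(-1), 14) + 590) + 1006)² = (√(-1/21*14 + 590) + 1006)² = (√(-⅔ + 590) + 1006)² = (√(1768/3) + 1006)² = (2*√1326/3 + 1006)² = (1006 + 2*√1326/3)²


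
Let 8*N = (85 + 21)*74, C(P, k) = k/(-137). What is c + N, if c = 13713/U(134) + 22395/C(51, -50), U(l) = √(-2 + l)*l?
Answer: 311714/5 + 4571*√33/2948 ≈ 62352.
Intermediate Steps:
C(P, k) = -k/137 (C(P, k) = k*(-1/137) = -k/137)
U(l) = l*√(-2 + l)
c = 613623/10 + 4571*√33/2948 (c = 13713/((134*√(-2 + 134))) + 22395/((-1/137*(-50))) = 13713/((134*√132)) + 22395/(50/137) = 13713/((134*(2*√33))) + 22395*(137/50) = 13713/((268*√33)) + 613623/10 = 13713*(√33/8844) + 613623/10 = 4571*√33/2948 + 613623/10 = 613623/10 + 4571*√33/2948 ≈ 61371.)
N = 1961/2 (N = ((85 + 21)*74)/8 = (106*74)/8 = (⅛)*7844 = 1961/2 ≈ 980.50)
c + N = (613623/10 + 4571*√33/2948) + 1961/2 = 311714/5 + 4571*√33/2948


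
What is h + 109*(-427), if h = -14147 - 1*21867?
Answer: -82557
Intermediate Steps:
h = -36014 (h = -14147 - 21867 = -36014)
h + 109*(-427) = -36014 + 109*(-427) = -36014 - 46543 = -82557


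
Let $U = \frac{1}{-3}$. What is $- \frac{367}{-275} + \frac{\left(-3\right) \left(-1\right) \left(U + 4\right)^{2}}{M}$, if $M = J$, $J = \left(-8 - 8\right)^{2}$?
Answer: $\frac{315131}{211200} \approx 1.4921$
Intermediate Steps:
$U = - \frac{1}{3} \approx -0.33333$
$J = 256$ ($J = \left(-16\right)^{2} = 256$)
$M = 256$
$- \frac{367}{-275} + \frac{\left(-3\right) \left(-1\right) \left(U + 4\right)^{2}}{M} = - \frac{367}{-275} + \frac{\left(-3\right) \left(-1\right) \left(- \frac{1}{3} + 4\right)^{2}}{256} = \left(-367\right) \left(- \frac{1}{275}\right) + 3 \left(\frac{11}{3}\right)^{2} \cdot \frac{1}{256} = \frac{367}{275} + 3 \cdot \frac{121}{9} \cdot \frac{1}{256} = \frac{367}{275} + \frac{121}{3} \cdot \frac{1}{256} = \frac{367}{275} + \frac{121}{768} = \frac{315131}{211200}$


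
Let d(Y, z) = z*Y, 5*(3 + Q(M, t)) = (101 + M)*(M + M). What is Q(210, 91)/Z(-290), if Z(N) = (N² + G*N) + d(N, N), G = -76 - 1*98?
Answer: 26121/218660 ≈ 0.11946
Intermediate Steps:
G = -174 (G = -76 - 98 = -174)
Q(M, t) = -3 + 2*M*(101 + M)/5 (Q(M, t) = -3 + ((101 + M)*(M + M))/5 = -3 + ((101 + M)*(2*M))/5 = -3 + (2*M*(101 + M))/5 = -3 + 2*M*(101 + M)/5)
d(Y, z) = Y*z
Z(N) = -174*N + 2*N² (Z(N) = (N² - 174*N) + N*N = (N² - 174*N) + N² = -174*N + 2*N²)
Q(210, 91)/Z(-290) = (-3 + (⅖)*210² + (202/5)*210)/((2*(-290)*(-87 - 290))) = (-3 + (⅖)*44100 + 8484)/((2*(-290)*(-377))) = (-3 + 17640 + 8484)/218660 = 26121*(1/218660) = 26121/218660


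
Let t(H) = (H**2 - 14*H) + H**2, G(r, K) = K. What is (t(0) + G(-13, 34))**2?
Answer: 1156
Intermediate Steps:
t(H) = -14*H + 2*H**2
(t(0) + G(-13, 34))**2 = (2*0*(-7 + 0) + 34)**2 = (2*0*(-7) + 34)**2 = (0 + 34)**2 = 34**2 = 1156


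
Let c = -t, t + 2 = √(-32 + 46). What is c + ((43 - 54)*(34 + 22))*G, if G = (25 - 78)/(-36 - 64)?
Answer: -8112/25 - √14 ≈ -328.22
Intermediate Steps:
G = 53/100 (G = -53/(-100) = -53*(-1/100) = 53/100 ≈ 0.53000)
t = -2 + √14 (t = -2 + √(-32 + 46) = -2 + √14 ≈ 1.7417)
c = 2 - √14 (c = -(-2 + √14) = 2 - √14 ≈ -1.7417)
c + ((43 - 54)*(34 + 22))*G = (2 - √14) + ((43 - 54)*(34 + 22))*(53/100) = (2 - √14) - 11*56*(53/100) = (2 - √14) - 616*53/100 = (2 - √14) - 8162/25 = -8112/25 - √14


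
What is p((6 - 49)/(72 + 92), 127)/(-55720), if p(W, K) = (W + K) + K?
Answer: -41613/9138080 ≈ -0.0045538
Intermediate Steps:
p(W, K) = W + 2*K (p(W, K) = (K + W) + K = W + 2*K)
p((6 - 49)/(72 + 92), 127)/(-55720) = ((6 - 49)/(72 + 92) + 2*127)/(-55720) = (-43/164 + 254)*(-1/55720) = (41613/164)*(-1/55720) = -41613/9138080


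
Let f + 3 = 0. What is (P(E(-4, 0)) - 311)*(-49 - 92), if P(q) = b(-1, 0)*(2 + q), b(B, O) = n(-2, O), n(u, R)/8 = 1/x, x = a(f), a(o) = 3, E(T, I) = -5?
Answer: 44979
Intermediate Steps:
f = -3 (f = -3 + 0 = -3)
x = 3
n(u, R) = 8/3
b(B, O) = 8/3
P(q) = 16/3 + 8*q/3 (P(q) = 8*(2 + q)/3 = 16/3 + 8*q/3)
(P(E(-4, 0)) - 311)*(-49 - 92) = ((16/3 + (8/3)*(-5)) - 311)*(-49 - 92) = ((16/3 - 40/3) - 311)*(-141) = (-8 - 311)*(-141) = -319*(-141) = 44979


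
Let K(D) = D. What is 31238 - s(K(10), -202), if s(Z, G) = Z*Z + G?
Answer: 31340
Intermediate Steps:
s(Z, G) = G + Z² (s(Z, G) = Z² + G = G + Z²)
31238 - s(K(10), -202) = 31238 - (-202 + 10²) = 31238 - (-202 + 100) = 31238 - 1*(-102) = 31238 + 102 = 31340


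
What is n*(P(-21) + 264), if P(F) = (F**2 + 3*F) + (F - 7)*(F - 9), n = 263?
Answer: 389766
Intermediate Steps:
P(F) = F**2 + 3*F + (-9 + F)*(-7 + F) (P(F) = (F**2 + 3*F) + (-7 + F)*(-9 + F) = (F**2 + 3*F) + (-9 + F)*(-7 + F) = F**2 + 3*F + (-9 + F)*(-7 + F))
n*(P(-21) + 264) = 263*((63 - 13*(-21) + 2*(-21)**2) + 264) = 263*((63 + 273 + 2*441) + 264) = 263*((63 + 273 + 882) + 264) = 263*(1218 + 264) = 263*1482 = 389766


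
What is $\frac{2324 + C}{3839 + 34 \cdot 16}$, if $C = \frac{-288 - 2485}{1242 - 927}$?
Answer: $\frac{729287}{1380645} \approx 0.52822$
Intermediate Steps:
$C = - \frac{2773}{315} \approx -8.8032$
$\frac{2324 + C}{3839 + 34 \cdot 16} = \frac{2324 - \frac{2773}{315}}{3839 + 34 \cdot 16} = \frac{729287}{315 \left(3839 + 544\right)} = \frac{729287}{315 \cdot 4383} = \frac{729287}{315} \cdot \frac{1}{4383} = \frac{729287}{1380645}$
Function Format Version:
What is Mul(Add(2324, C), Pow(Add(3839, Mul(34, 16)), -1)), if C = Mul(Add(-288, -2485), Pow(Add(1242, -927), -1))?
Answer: Rational(729287, 1380645) ≈ 0.52822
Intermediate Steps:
C = Rational(-2773, 315) (C = Mul(-2773, Pow(315, -1)) = Mul(-2773, Rational(1, 315)) = Rational(-2773, 315) ≈ -8.8032)
Mul(Add(2324, C), Pow(Add(3839, Mul(34, 16)), -1)) = Mul(Add(2324, Rational(-2773, 315)), Pow(Add(3839, Mul(34, 16)), -1)) = Mul(Rational(729287, 315), Pow(Add(3839, 544), -1)) = Mul(Rational(729287, 315), Pow(4383, -1)) = Mul(Rational(729287, 315), Rational(1, 4383)) = Rational(729287, 1380645)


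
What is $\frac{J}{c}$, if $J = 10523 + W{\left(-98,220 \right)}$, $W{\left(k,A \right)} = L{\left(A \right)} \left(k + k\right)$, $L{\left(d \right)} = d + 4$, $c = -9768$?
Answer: $\frac{11127}{3256} \approx 3.4174$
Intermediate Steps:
$L{\left(d \right)} = 4 + d$
$W{\left(k,A \right)} = 2 k \left(4 + A\right)$ ($W{\left(k,A \right)} = \left(4 + A\right) \left(k + k\right) = \left(4 + A\right) 2 k = 2 k \left(4 + A\right)$)
$J = -33381$ ($J = 10523 + 2 \left(-98\right) \left(4 + 220\right) = 10523 + 2 \left(-98\right) 224 = 10523 - 43904 = -33381$)
$\frac{J}{c} = - \frac{33381}{-9768} = \left(-33381\right) \left(- \frac{1}{9768}\right) = \frac{11127}{3256}$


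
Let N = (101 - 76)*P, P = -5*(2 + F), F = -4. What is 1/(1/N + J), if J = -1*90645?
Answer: -250/22661249 ≈ -1.1032e-5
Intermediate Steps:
P = 10 (P = -5*(2 - 4) = -5*(-2) = 10)
N = 250 (N = (101 - 76)*10 = 25*10 = 250)
J = -90645
1/(1/N + J) = 1/(1/250 - 90645) = 1/(-22661249/250) = -250/22661249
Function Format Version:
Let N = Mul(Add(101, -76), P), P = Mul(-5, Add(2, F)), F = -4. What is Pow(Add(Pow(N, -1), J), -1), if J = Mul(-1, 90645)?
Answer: Rational(-250, 22661249) ≈ -1.1032e-5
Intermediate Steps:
P = 10 (P = Mul(-5, Add(2, -4)) = Mul(-5, -2) = 10)
N = 250 (N = Mul(Add(101, -76), 10) = Mul(25, 10) = 250)
J = -90645
Pow(Add(Pow(N, -1), J), -1) = Pow(Add(Pow(250, -1), -90645), -1) = Pow(Add(Rational(1, 250), -90645), -1) = Pow(Rational(-22661249, 250), -1) = Rational(-250, 22661249)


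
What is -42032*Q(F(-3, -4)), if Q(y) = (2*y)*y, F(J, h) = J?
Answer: -756576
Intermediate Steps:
Q(y) = 2*y**2
-42032*Q(F(-3, -4)) = -84064*(-3)**2 = -84064*9 = -42032*18 = -756576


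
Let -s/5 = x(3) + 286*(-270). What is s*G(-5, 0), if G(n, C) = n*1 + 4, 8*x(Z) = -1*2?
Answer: -1544405/4 ≈ -3.8610e+5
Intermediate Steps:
x(Z) = -¼ (x(Z) = (-1*2)/8 = (⅛)*(-2) = -¼)
G(n, C) = 4 + n (G(n, C) = n + 4 = 4 + n)
s = 1544405/4 (s = -5*(-¼ + 286*(-270)) = -5*(-¼ - 77220) = -5*(-308881/4) = 1544405/4 ≈ 3.8610e+5)
s*G(-5, 0) = 1544405*(4 - 5)/4 = (1544405/4)*(-1) = -1544405/4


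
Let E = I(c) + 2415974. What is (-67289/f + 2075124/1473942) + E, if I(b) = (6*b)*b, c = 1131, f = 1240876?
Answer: 3076020396832794311/304829875532 ≈ 1.0091e+7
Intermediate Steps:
I(b) = 6*b²
E = 10090940 (E = 6*1131² + 2415974 = 6*1279161 + 2415974 = 7674966 + 2415974 = 10090940)
(-67289/f + 2075124/1473942) + E = (-67289/1240876 + 2075124/1473942) + 10090940 = (-67289*1/1240876 + 2075124*(1/1473942)) + 10090940 = (-67289/1240876 + 345854/245657) + 10090940 = 412631914231/304829875532 + 10090940 = 3076020396832794311/304829875532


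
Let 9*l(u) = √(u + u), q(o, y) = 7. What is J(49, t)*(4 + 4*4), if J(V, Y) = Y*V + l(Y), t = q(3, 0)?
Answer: 6860 + 20*√14/9 ≈ 6868.3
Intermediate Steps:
t = 7
l(u) = √2*√u/9 (l(u) = √(u + u)/9 = √(2*u)/9 = (√2*√u)/9 = √2*√u/9)
J(V, Y) = V*Y + √2*√Y/9 (J(V, Y) = Y*V + √2*√Y/9 = V*Y + √2*√Y/9)
J(49, t)*(4 + 4*4) = (49*7 + √2*√7/9)*(4 + 4*4) = (343 + √14/9)*(4 + 16) = (343 + √14/9)*20 = 6860 + 20*√14/9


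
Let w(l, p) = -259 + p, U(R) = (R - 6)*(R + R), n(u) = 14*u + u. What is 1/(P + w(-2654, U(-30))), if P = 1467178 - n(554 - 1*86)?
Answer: 1/1462059 ≈ 6.8397e-7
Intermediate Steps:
n(u) = 15*u
U(R) = 2*R*(-6 + R) (U(R) = (-6 + R)*(2*R) = 2*R*(-6 + R))
P = 1460158 (P = 1467178 - 15*(554 - 1*86) = 1467178 - 15*(554 - 86) = 1467178 - 15*468 = 1467178 - 1*7020 = 1467178 - 7020 = 1460158)
1/(P + w(-2654, U(-30))) = 1/(1460158 + (-259 + 2*(-30)*(-6 - 30))) = 1/(1460158 + (-259 + 2*(-30)*(-36))) = 1/(1460158 + (-259 + 2160)) = 1/(1460158 + 1901) = 1/1462059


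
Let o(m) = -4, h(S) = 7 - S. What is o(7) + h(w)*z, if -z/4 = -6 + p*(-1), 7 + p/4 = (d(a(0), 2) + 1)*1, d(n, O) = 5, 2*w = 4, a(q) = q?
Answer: 36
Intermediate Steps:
w = 2 (w = (½)*4 = 2)
p = -4 (p = -28 + 4*((5 + 1)*1) = -28 + 4*(6*1) = -28 + 4*6 = -28 + 24 = -4)
z = 8 (z = -4*(-6 - 4*(-1)) = -4*(-6 + 4) = -4*(-2) = 8)
o(7) + h(w)*z = -4 + (7 - 1*2)*8 = -4 + (7 - 2)*8 = -4 + 5*8 = -4 + 40 = 36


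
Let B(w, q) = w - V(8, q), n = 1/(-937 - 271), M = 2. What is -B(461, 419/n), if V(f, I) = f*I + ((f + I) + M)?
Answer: -4555819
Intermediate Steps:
n = -1/1208 (n = 1/(-1208) = -1/1208 ≈ -0.00082781)
V(f, I) = 2 + I + f + I*f (V(f, I) = f*I + ((f + I) + 2) = I*f + ((I + f) + 2) = I*f + (2 + I + f) = 2 + I + f + I*f)
B(w, q) = -10 + w - 9*q (B(w, q) = w - (2 + q + 8 + q*8) = w - (2 + q + 8 + 8*q) = w - (10 + 9*q) = w + (-10 - 9*q) = -10 + w - 9*q)
-B(461, 419/n) = -(-10 + 461 - 3771/(-1/1208)) = -(-10 + 461 - 3771*(-1208)) = -(-10 + 461 - 9*(-506152)) = -(-10 + 461 + 4555368) = -1*4555819 = -4555819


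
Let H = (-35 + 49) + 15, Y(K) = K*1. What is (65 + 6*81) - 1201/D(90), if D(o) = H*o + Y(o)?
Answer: 1486499/2700 ≈ 550.55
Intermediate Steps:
Y(K) = K
H = 29 (H = 14 + 15 = 29)
D(o) = 30*o (D(o) = 29*o + o = 30*o)
(65 + 6*81) - 1201/D(90) = (65 + 6*81) - 1201/(30*90) = (65 + 486) - 1201/2700 = 551 - 1201/2700 = 1486499/2700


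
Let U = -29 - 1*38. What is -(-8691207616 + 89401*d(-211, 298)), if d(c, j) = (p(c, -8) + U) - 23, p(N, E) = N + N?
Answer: 8736980928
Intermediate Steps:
p(N, E) = 2*N
U = -67 (U = -29 - 38 = -67)
d(c, j) = -90 + 2*c (d(c, j) = (2*c - 67) - 23 = (-67 + 2*c) - 23 = -90 + 2*c)
-(-8691207616 + 89401*d(-211, 298)) = -(-8699253706 - 37727222) = -89401/(1/((-90 - 422) - 97216)) = -89401/(1/(-512 - 97216)) = -89401/(1/(-97728)) = -89401/(-1/97728) = -89401*(-97728) = 8736980928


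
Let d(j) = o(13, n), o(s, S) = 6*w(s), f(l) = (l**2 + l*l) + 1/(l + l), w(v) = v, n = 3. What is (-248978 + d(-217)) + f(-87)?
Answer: -40674589/174 ≈ -2.3376e+5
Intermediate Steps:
f(l) = 1/(2*l) + 2*l**2 (f(l) = (l**2 + l**2) + 1/(2*l) = 2*l**2 + 1/(2*l) = 1/(2*l) + 2*l**2)
o(s, S) = 6*s
d(j) = 78 (d(j) = 6*13 = 78)
(-248978 + d(-217)) + f(-87) = (-248978 + 78) + (1/2)*(1 + 4*(-87)**3)/(-87) = -248900 + (1/2)*(-1/87)*(1 + 4*(-658503)) = -248900 + (1/2)*(-1/87)*(1 - 2634012) = -248900 + (1/2)*(-1/87)*(-2634011) = -248900 + 2634011/174 = -40674589/174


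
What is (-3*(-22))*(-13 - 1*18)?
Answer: -2046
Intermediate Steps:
(-3*(-22))*(-13 - 1*18) = 66*(-13 - 18) = 66*(-31) = -2046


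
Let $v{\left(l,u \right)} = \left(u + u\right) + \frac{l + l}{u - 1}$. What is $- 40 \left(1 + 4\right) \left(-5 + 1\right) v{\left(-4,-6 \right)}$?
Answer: $- \frac{60800}{7} \approx -8685.7$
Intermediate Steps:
$v{\left(l,u \right)} = 2 u + \frac{2 l}{-1 + u}$
$- 40 \left(1 + 4\right) \left(-5 + 1\right) v{\left(-4,-6 \right)} = - 40 \left(1 + 4\right) \left(-5 + 1\right) \frac{2 \left(-4 + \left(-6\right)^{2} - -6\right)}{-1 - 6} = - 40 \cdot 5 \left(-4\right) \frac{2 \left(-4 + 36 + 6\right)}{-7} = \left(-40\right) \left(-20\right) 2 \left(- \frac{1}{7}\right) 38 = 800 \left(- \frac{76}{7}\right) = - \frac{60800}{7}$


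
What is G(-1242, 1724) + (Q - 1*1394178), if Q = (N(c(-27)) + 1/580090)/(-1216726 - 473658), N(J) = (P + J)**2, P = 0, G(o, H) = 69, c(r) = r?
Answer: -1367028230338672651/980574854560 ≈ -1.3941e+6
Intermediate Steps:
N(J) = J**2 (N(J) = (0 + J)**2 = J**2)
Q = -422885611/980574854560 (Q = ((-27)**2 + 1/580090)/(-1216726 - 473658) = (729 + 1/580090)/(-1690384) = (422885611/580090)*(-1/1690384) = -422885611/980574854560 ≈ -0.00043126)
G(-1242, 1724) + (Q - 1*1394178) = 69 + (-422885611/980574854560 - 1*1394178) = 69 + (-422885611/980574854560 - 1394178) = 69 - 1367095890003637291/980574854560 = -1367028230338672651/980574854560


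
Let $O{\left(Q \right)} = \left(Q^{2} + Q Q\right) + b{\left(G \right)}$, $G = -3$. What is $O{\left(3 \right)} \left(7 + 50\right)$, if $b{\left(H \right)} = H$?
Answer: $855$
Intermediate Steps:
$O{\left(Q \right)} = -3 + 2 Q^{2}$ ($O{\left(Q \right)} = \left(Q^{2} + Q Q\right) - 3 = \left(Q^{2} + Q^{2}\right) - 3 = 2 Q^{2} - 3 = -3 + 2 Q^{2}$)
$O{\left(3 \right)} \left(7 + 50\right) = \left(-3 + 2 \cdot 3^{2}\right) \left(7 + 50\right) = \left(-3 + 2 \cdot 9\right) 57 = \left(-3 + 18\right) 57 = 15 \cdot 57 = 855$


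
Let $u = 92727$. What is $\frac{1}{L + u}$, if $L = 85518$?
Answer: $\frac{1}{178245} \approx 5.6103 \cdot 10^{-6}$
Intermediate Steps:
$\frac{1}{L + u} = \frac{1}{85518 + 92727} = \frac{1}{178245}$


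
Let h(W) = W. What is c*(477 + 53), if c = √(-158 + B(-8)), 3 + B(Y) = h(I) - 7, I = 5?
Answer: 530*I*√163 ≈ 6766.6*I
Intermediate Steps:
B(Y) = -5 (B(Y) = -3 + (5 - 7) = -3 - 2 = -5)
c = I*√163 (c = √(-158 - 5) = √(-163) = I*√163 ≈ 12.767*I)
c*(477 + 53) = (I*√163)*(477 + 53) = (I*√163)*530 = 530*I*√163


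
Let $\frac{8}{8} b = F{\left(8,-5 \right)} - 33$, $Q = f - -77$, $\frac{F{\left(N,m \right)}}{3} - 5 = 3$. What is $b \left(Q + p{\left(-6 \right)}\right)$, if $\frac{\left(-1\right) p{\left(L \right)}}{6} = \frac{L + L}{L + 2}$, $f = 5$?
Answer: $-576$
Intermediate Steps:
$F{\left(N,m \right)} = 24$ ($F{\left(N,m \right)} = 15 + 3 \cdot 3 = 15 + 9 = 24$)
$p{\left(L \right)} = - \frac{12 L}{2 + L}$ ($p{\left(L \right)} = - 6 \frac{L + L}{L + 2} = - 6 \frac{2 L}{2 + L} = - \frac{12 L}{2 + L}$)
$Q = 82$ ($Q = 5 - -77 = 5 + 77 = 82$)
$b = -9$ ($b = 24 - 33 = -9$)
$b \left(Q + p{\left(-6 \right)}\right) = - 9 \left(82 - - \frac{72}{2 - 6}\right) = - 9 \left(82 - - \frac{72}{-4}\right) = - 9 \left(82 - \left(-72\right) \left(- \frac{1}{4}\right)\right) = - 9 \left(82 - 18\right) = \left(-9\right) 64 = -576$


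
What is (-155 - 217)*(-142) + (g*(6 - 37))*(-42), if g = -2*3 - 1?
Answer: 43710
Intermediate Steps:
g = -7 (g = -6 - 1 = -7)
(-155 - 217)*(-142) + (g*(6 - 37))*(-42) = (-155 - 217)*(-142) - 7*(6 - 37)*(-42) = -372*(-142) - 7*(-31)*(-42) = 52824 + 217*(-42) = 52824 - 9114 = 43710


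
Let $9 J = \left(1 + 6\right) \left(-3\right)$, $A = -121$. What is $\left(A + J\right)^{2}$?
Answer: $\frac{136900}{9} \approx 15211.0$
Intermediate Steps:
$J = - \frac{7}{3}$ ($J = \frac{\left(1 + 6\right) \left(-3\right)}{9} = \frac{7 \left(-3\right)}{9} = \frac{1}{9} \left(-21\right) = - \frac{7}{3} \approx -2.3333$)
$\left(A + J\right)^{2} = \left(-121 - \frac{7}{3}\right)^{2} = \left(- \frac{370}{3}\right)^{2} = \frac{136900}{9}$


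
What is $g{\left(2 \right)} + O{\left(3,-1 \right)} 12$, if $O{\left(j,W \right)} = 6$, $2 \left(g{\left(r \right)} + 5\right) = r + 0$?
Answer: $68$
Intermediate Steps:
$g{\left(r \right)} = -5 + \frac{r}{2}$ ($g{\left(r \right)} = -5 + \frac{r + 0}{2} = -5 + \frac{r}{2}$)
$g{\left(2 \right)} + O{\left(3,-1 \right)} 12 = \left(-5 + \frac{1}{2} \cdot 2\right) + 6 \cdot 12 = \left(-5 + 1\right) + 72 = -4 + 72 = 68$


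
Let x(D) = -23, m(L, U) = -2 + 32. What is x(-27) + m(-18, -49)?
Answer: 7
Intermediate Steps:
m(L, U) = 30
x(-27) + m(-18, -49) = -23 + 30 = 7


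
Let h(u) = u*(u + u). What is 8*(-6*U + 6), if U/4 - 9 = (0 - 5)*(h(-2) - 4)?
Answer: 2160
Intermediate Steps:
h(u) = 2*u² (h(u) = u*(2*u) = 2*u²)
U = -44 (U = 36 + 4*((0 - 5)*(2*(-2)² - 4)) = 36 + 4*(-5*(2*4 - 4)) = 36 + 4*(-5*(8 - 4)) = 36 + 4*(-5*4) = 36 + 4*(-20) = 36 - 80 = -44)
8*(-6*U + 6) = 8*(-6*(-44) + 6) = 8*(264 + 6) = 8*270 = 2160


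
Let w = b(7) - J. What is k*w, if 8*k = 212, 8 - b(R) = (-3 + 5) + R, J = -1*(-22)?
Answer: -1219/2 ≈ -609.50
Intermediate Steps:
J = 22
b(R) = 6 - R (b(R) = 8 - ((-3 + 5) + R) = 8 - (2 + R) = 8 + (-2 - R) = 6 - R)
k = 53/2 (k = (⅛)*212 = 53/2 ≈ 26.500)
w = -23 (w = (6 - 1*7) - 1*22 = (6 - 7) - 22 = -1 - 22 = -23)
k*w = (53/2)*(-23) = -1219/2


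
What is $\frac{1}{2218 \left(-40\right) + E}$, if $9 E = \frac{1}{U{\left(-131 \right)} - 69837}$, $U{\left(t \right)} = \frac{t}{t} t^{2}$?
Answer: $- \frac{474084}{42060732481} \approx -1.1271 \cdot 10^{-5}$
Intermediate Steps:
$U{\left(t \right)} = t^{2}$ ($U{\left(t \right)} = 1 t^{2} = t^{2}$)
$E = - \frac{1}{474084}$ ($E = \frac{1}{9 \left(\left(-131\right)^{2} - 69837\right)} = \frac{1}{9 \left(17161 - 69837\right)} = \frac{1}{9 \left(-52676\right)} = \frac{1}{9} \left(- \frac{1}{52676}\right) = - \frac{1}{474084} \approx -2.1093 \cdot 10^{-6}$)
$\frac{1}{2218 \left(-40\right) + E} = \frac{1}{2218 \left(-40\right) - \frac{1}{474084}} = \frac{1}{-88720 - \frac{1}{474084}} = \frac{1}{- \frac{42060732481}{474084}} = - \frac{474084}{42060732481}$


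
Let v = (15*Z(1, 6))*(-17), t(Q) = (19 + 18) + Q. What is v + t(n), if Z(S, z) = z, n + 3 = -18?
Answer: -1514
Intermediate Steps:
n = -21 (n = -3 - 18 = -21)
t(Q) = 37 + Q
v = -1530 (v = (15*6)*(-17) = 90*(-17) = -1530)
v + t(n) = -1530 + (37 - 21) = -1530 + 16 = -1514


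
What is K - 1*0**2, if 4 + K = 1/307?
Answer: -1227/307 ≈ -3.9967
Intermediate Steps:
K = -1227/307 (K = -4 + 1/307 = -1227/307 ≈ -3.9967)
K - 1*0**2 = -1227/307 - 1*0**2 = -1227/307 - 1*0 = -1227/307 + 0 = -1227/307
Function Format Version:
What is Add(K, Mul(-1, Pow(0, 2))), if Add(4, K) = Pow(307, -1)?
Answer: Rational(-1227, 307) ≈ -3.9967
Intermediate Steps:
K = Rational(-1227, 307) (K = Add(-4, Pow(307, -1)) = Add(-4, Rational(1, 307)) = Rational(-1227, 307) ≈ -3.9967)
Add(K, Mul(-1, Pow(0, 2))) = Add(Rational(-1227, 307), Mul(-1, Pow(0, 2))) = Add(Rational(-1227, 307), Mul(-1, 0)) = Add(Rational(-1227, 307), 0) = Rational(-1227, 307)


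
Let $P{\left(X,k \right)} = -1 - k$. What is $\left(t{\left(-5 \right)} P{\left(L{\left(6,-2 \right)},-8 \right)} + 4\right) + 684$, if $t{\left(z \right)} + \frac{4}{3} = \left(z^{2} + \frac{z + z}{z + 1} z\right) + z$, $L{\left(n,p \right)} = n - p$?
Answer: $\frac{4387}{6} \approx 731.17$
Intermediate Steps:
$t{\left(z \right)} = - \frac{4}{3} + z + z^{2} + \frac{2 z^{2}}{1 + z}$ ($t{\left(z \right)} = - \frac{4}{3} + \left(\left(z^{2} + \frac{z + z}{z + 1} z\right) + z\right) = - \frac{4}{3} + \left(\left(z^{2} + \frac{2 z}{1 + z} z\right) + z\right) = - \frac{4}{3} + \left(\left(z^{2} + \frac{2 z^{2}}{1 + z}\right) + z\right) = - \frac{4}{3} + \left(z + z^{2} + \frac{2 z^{2}}{1 + z}\right) = - \frac{4}{3} + z + z^{2} + \frac{2 z^{2}}{1 + z}$)
$\left(t{\left(-5 \right)} P{\left(L{\left(6,-2 \right)},-8 \right)} + 4\right) + 684 = \left(\frac{-4 - -5 + 3 \left(-5\right)^{3} + 12 \left(-5\right)^{2}}{3 \left(1 - 5\right)} \left(-1 - -8\right) + 4\right) + 684 = \left(\frac{-4 + 5 + 3 \left(-125\right) + 12 \cdot 25}{3 \left(-4\right)} \left(-1 + 8\right) + 4\right) + 684 = \left(\frac{1}{3} \left(- \frac{1}{4}\right) \left(-4 + 5 - 375 + 300\right) 7 + 4\right) + 684 = \left(\frac{1}{3} \left(- \frac{1}{4}\right) \left(-74\right) 7 + 4\right) + 684 = \left(\frac{37}{6} \cdot 7 + 4\right) + 684 = \left(\frac{259}{6} + 4\right) + 684 = \frac{283}{6} + 684 = \frac{4387}{6}$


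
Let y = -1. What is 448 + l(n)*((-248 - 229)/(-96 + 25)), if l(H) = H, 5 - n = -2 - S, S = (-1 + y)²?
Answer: 37055/71 ≈ 521.90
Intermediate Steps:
S = 4 (S = (-1 - 1)² = (-2)² = 4)
n = 11 (n = 5 - (-2 - 1*4) = 5 - (-2 - 4) = 5 - 1*(-6) = 5 + 6 = 11)
448 + l(n)*((-248 - 229)/(-96 + 25)) = 448 + 11*((-248 - 229)/(-96 + 25)) = 448 + 11*(-477/(-71)) = 448 + 11*(-477*(-1/71)) = 448 + 11*(477/71) = 448 + 5247/71 = 37055/71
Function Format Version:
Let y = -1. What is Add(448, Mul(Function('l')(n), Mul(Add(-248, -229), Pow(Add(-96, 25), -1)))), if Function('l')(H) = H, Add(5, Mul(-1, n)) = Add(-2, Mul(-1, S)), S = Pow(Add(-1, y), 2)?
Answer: Rational(37055, 71) ≈ 521.90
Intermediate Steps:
S = 4 (S = Pow(Add(-1, -1), 2) = Pow(-2, 2) = 4)
n = 11 (n = Add(5, Mul(-1, Add(-2, Mul(-1, 4)))) = Add(5, Mul(-1, Add(-2, -4))) = Add(5, Mul(-1, -6)) = Add(5, 6) = 11)
Add(448, Mul(Function('l')(n), Mul(Add(-248, -229), Pow(Add(-96, 25), -1)))) = Add(448, Mul(11, Mul(Add(-248, -229), Pow(Add(-96, 25), -1)))) = Add(448, Mul(11, Mul(-477, Pow(-71, -1)))) = Add(448, Mul(11, Mul(-477, Rational(-1, 71)))) = Add(448, Mul(11, Rational(477, 71))) = Add(448, Rational(5247, 71)) = Rational(37055, 71)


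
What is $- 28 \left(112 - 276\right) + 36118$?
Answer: $40710$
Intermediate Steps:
$- 28 \left(112 - 276\right) + 36118 = \left(-28\right) \left(-164\right) + 36118 = 4592 + 36118 = 40710$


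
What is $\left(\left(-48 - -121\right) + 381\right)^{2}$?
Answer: $206116$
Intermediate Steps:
$\left(\left(-48 - -121\right) + 381\right)^{2} = \left(\left(-48 + 121\right) + 381\right)^{2} = \left(73 + 381\right)^{2} = 454^{2} = 206116$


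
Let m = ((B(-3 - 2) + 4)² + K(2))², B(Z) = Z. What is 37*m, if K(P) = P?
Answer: 333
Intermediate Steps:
m = 9 (m = (((-3 - 2) + 4)² + 2)² = ((-5 + 4)² + 2)² = ((-1)² + 2)² = (1 + 2)² = 3² = 9)
37*m = 37*9 = 333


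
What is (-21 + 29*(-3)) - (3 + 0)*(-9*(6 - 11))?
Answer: -243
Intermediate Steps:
(-21 + 29*(-3)) - (3 + 0)*(-9*(6 - 11)) = (-21 - 87) - 3*(-9*(-5)) = -108 - 3*45 = -108 - 1*135 = -108 - 135 = -243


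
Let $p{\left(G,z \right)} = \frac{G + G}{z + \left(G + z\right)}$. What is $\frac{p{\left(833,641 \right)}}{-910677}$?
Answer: $- \frac{1666}{1926081855} \approx -8.6497 \cdot 10^{-7}$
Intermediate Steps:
$p{\left(G,z \right)} = \frac{2 G}{G + 2 z}$
$\frac{p{\left(833,641 \right)}}{-910677} = \frac{2 \cdot 833 \frac{1}{833 + 2 \cdot 641}}{-910677} = 2 \cdot 833 \frac{1}{833 + 1282} \left(- \frac{1}{910677}\right) = 2 \cdot 833 \cdot \frac{1}{2115} \left(- \frac{1}{910677}\right) = \frac{1666}{2115} \left(- \frac{1}{910677}\right) = - \frac{1666}{1926081855}$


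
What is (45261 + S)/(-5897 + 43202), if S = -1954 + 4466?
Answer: 47773/37305 ≈ 1.2806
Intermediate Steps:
S = 2512
(45261 + S)/(-5897 + 43202) = (45261 + 2512)/(-5897 + 43202) = 47773/37305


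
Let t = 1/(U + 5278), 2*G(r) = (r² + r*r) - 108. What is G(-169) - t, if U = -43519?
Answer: 1090136188/38241 ≈ 28507.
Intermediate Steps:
G(r) = -54 + r² (G(r) = ((r² + r*r) - 108)/2 = ((r² + r²) - 108)/2 = (2*r² - 108)/2 = (-108 + 2*r²)/2 = -54 + r²)
t = -1/38241 (t = 1/(-43519 + 5278) = 1/(-38241) = -1/38241 ≈ -2.6150e-5)
G(-169) - t = (-54 + (-169)²) - 1*(-1/38241) = (-54 + 28561) + 1/38241 = 28507 + 1/38241 = 1090136188/38241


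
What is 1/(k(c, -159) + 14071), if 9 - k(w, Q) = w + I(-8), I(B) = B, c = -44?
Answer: 1/14132 ≈ 7.0761e-5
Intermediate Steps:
k(w, Q) = 17 - w (k(w, Q) = 9 - (w - 8) = 9 - (-8 + w) = 9 + (8 - w) = 17 - w)
1/(k(c, -159) + 14071) = 1/((17 - 1*(-44)) + 14071) = 1/((17 + 44) + 14071) = 1/(61 + 14071) = 1/14132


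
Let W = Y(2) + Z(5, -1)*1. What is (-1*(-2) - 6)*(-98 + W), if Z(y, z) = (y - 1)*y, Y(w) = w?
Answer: 304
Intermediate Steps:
Z(y, z) = y*(-1 + y) (Z(y, z) = (-1 + y)*y = y*(-1 + y))
W = 22 (W = 2 + (5*(-1 + 5))*1 = 2 + (5*4)*1 = 2 + 20*1 = 2 + 20 = 22)
(-1*(-2) - 6)*(-98 + W) = (-1*(-2) - 6)*(-98 + 22) = (2 - 6)*(-76) = -4*(-76) = 304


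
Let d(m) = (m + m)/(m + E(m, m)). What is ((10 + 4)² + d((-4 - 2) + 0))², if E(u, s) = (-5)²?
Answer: 13778944/361 ≈ 38169.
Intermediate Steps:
E(u, s) = 25
d(m) = 2*m/(25 + m) (d(m) = (m + m)/(m + 25) = (2*m)/(25 + m) = 2*m/(25 + m))
((10 + 4)² + d((-4 - 2) + 0))² = ((10 + 4)² + 2*((-4 - 2) + 0)/(25 + ((-4 - 2) + 0)))² = (14² + 2*(-6 + 0)/(25 + (-6 + 0)))² = (196 + 2*(-6)/(25 - 6))² = (196 + 2*(-6)/19)² = (196 + 2*(-6)*(1/19))² = (196 - 12/19)² = (3712/19)² = 13778944/361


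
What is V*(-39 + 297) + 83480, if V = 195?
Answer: 133790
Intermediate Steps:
V*(-39 + 297) + 83480 = 195*(-39 + 297) + 83480 = 195*258 + 83480 = 50310 + 83480 = 133790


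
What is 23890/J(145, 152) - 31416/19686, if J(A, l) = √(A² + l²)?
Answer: -308/193 + 23890*√44129/44129 ≈ 112.13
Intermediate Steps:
23890/J(145, 152) - 31416/19686 = 23890/(√(145² + 152²)) - 31416/19686 = 23890/(√(21025 + 23104)) - 31416*1/19686 = 23890/(√44129) - 308/193 = 23890*(√44129/44129) - 308/193 = 23890*√44129/44129 - 308/193 = -308/193 + 23890*√44129/44129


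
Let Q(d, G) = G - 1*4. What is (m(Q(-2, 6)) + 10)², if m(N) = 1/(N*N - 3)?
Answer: 121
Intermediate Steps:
Q(d, G) = -4 + G (Q(d, G) = G - 4 = -4 + G)
m(N) = 1/(-3 + N²) (m(N) = 1/(N² - 3) = 1/(-3 + N²))
(m(Q(-2, 6)) + 10)² = (1/(-3 + (-4 + 6)²) + 10)² = (1/(-3 + 2²) + 10)² = (1/(-3 + 4) + 10)² = (1/1 + 10)² = (1 + 10)² = 11² = 121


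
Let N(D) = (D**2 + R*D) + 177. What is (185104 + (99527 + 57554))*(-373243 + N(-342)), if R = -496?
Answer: -29588736950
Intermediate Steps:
N(D) = 177 + D**2 - 496*D (N(D) = (D**2 - 496*D) + 177 = 177 + D**2 - 496*D)
(185104 + (99527 + 57554))*(-373243 + N(-342)) = (185104 + (99527 + 57554))*(-373243 + (177 + (-342)**2 - 496*(-342))) = (185104 + 157081)*(-373243 + (177 + 116964 + 169632)) = 342185*(-373243 + 286773) = 342185*(-86470) = -29588736950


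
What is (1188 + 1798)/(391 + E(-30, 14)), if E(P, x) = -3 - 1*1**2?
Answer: 2986/387 ≈ 7.7158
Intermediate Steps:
E(P, x) = -4 (E(P, x) = -3 - 1*1 = -3 - 1 = -4)
(1188 + 1798)/(391 + E(-30, 14)) = (1188 + 1798)/(391 - 4) = 2986/387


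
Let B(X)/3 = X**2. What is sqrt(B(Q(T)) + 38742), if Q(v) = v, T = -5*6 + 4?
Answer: 3*sqrt(4530) ≈ 201.92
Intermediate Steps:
T = -26 (T = -30 + 4 = -26)
B(X) = 3*X**2
sqrt(B(Q(T)) + 38742) = sqrt(3*(-26)**2 + 38742) = sqrt(3*676 + 38742) = sqrt(2028 + 38742) = sqrt(40770) = 3*sqrt(4530)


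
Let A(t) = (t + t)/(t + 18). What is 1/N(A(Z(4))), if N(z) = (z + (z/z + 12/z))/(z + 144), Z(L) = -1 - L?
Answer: -9310/999 ≈ -9.3193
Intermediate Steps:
A(t) = 2*t/(18 + t) (A(t) = (2*t)/(18 + t) = 2*t/(18 + t))
N(z) = (1 + z + 12/z)/(144 + z) (N(z) = (z + (1 + 12/z))/(144 + z) = (1 + z + 12/z)/(144 + z))
1/N(A(Z(4))) = 1/((12 + 2*(-1 - 1*4)/(18 + (-1 - 1*4)) + (2*(-1 - 1*4)/(18 + (-1 - 1*4)))²)/(((2*(-1 - 1*4)/(18 + (-1 - 1*4))))*(144 + 2*(-1 - 1*4)/(18 + (-1 - 1*4))))) = 1/((12 + 2*(-1 - 4)/(18 + (-1 - 4)) + (2*(-1 - 4)/(18 + (-1 - 4)))²)/(((2*(-1 - 4)/(18 + (-1 - 4))))*(144 + 2*(-1 - 4)/(18 + (-1 - 4))))) = 1/((12 + 2*(-5)/(18 - 5) + (2*(-5)/(18 - 5))²)/(((2*(-5)/(18 - 5)))*(144 + 2*(-5)/(18 - 5)))) = 1/((12 + 2*(-5)/13 + (2*(-5)/13)²)/(((2*(-5)/13))*(144 + 2*(-5)/13))) = 1/((12 + 2*(-5)*(1/13) + (2*(-5)*(1/13))²)/(((2*(-5)*(1/13)))*(144 + 2*(-5)*(1/13)))) = 1/((12 - 10/13 + (-10/13)²)/((-10/13)*(144 - 10/13))) = 1/(-13*(12 - 10/13 + 100/169)/(10*1862/13)) = 1/(-13/10*13/1862*1998/169) = 1/(-999/9310) = -9310/999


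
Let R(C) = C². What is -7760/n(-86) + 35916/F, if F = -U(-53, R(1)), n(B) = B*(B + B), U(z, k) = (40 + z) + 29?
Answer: -16606051/7396 ≈ -2245.3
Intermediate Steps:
U(z, k) = 69 + z
n(B) = 2*B² (n(B) = B*(2*B) = 2*B²)
F = -16 (F = -(69 - 53) = -1*16 = -16)
-7760/n(-86) + 35916/F = -7760/(2*(-86)²) + 35916/(-16) = -7760/(2*7396) + 35916*(-1/16) = -7760/14792 - 8979/4 = -7760*1/14792 - 8979/4 = -970/1849 - 8979/4 = -16606051/7396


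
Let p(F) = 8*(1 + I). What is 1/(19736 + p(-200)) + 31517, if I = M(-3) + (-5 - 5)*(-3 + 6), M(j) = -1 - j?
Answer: 615211841/19520 ≈ 31517.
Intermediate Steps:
I = -28 (I = (-1 - 1*(-3)) + (-5 - 5)*(-3 + 6) = (-1 + 3) - 10*3 = 2 - 30 = -28)
p(F) = -216 (p(F) = 8*(1 - 28) = 8*(-27) = -216)
1/(19736 + p(-200)) + 31517 = 1/(19736 - 216) + 31517 = 1/19520 + 31517 = 615211841/19520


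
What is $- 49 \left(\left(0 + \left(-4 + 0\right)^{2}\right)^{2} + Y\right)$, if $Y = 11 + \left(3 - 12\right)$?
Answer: $-12642$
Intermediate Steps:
$Y = 2$ ($Y = 11 - 9 = 2$)
$- 49 \left(\left(0 + \left(-4 + 0\right)^{2}\right)^{2} + Y\right) = - 49 \left(\left(0 + \left(-4 + 0\right)^{2}\right)^{2} + 2\right) = - 49 \left(\left(0 + \left(-4\right)^{2}\right)^{2} + 2\right) = - 49 \left(\left(0 + 16\right)^{2} + 2\right) = - 49 \left(16^{2} + 2\right) = - 49 \left(256 + 2\right) = \left(-49\right) 258 = -12642$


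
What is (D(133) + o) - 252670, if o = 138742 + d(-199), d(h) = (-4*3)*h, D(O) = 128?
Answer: -111412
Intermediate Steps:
d(h) = -12*h
o = 141130 (o = 138742 - 12*(-199) = 138742 + 2388 = 141130)
(D(133) + o) - 252670 = (128 + 141130) - 252670 = 141258 - 252670 = -111412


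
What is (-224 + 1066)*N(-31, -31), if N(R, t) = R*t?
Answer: 809162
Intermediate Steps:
(-224 + 1066)*N(-31, -31) = (-224 + 1066)*(-31*(-31)) = 842*961 = 809162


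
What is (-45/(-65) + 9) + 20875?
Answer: 271501/13 ≈ 20885.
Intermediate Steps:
(-45/(-65) + 9) + 20875 = (-45*(-1/65) + 9) + 20875 = (9/13 + 9) + 20875 = 126/13 + 20875 = 271501/13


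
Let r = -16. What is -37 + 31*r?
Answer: -533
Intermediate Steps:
-37 + 31*r = -37 + 31*(-16) = -37 - 496 = -533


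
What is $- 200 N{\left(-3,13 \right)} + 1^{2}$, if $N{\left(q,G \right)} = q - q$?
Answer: $1$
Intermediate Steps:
$N{\left(q,G \right)} = 0$
$- 200 N{\left(-3,13 \right)} + 1^{2} = \left(-200\right) 0 + 1^{2} = 0 + 1 = 1$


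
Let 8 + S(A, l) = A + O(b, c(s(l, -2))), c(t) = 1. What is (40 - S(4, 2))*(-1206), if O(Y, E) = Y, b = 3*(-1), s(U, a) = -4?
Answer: -56682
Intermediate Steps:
b = -3
S(A, l) = -11 + A (S(A, l) = -8 + (A - 3) = -8 + (-3 + A) = -11 + A)
(40 - S(4, 2))*(-1206) = (40 - (-11 + 4))*(-1206) = (40 - 1*(-7))*(-1206) = (40 + 7)*(-1206) = 47*(-1206) = -56682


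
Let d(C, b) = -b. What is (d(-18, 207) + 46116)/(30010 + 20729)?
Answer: 15303/16913 ≈ 0.90481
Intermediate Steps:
(d(-18, 207) + 46116)/(30010 + 20729) = (-1*207 + 46116)/(30010 + 20729) = (-207 + 46116)/50739 = 45909*(1/50739) = 15303/16913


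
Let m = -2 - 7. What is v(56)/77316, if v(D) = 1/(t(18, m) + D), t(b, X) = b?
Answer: 1/5721384 ≈ 1.7478e-7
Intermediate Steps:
m = -9
v(D) = 1/(18 + D)
v(56)/77316 = 1/((18 + 56)*77316) = (1/77316)/74 = (1/74)*(1/77316) = 1/5721384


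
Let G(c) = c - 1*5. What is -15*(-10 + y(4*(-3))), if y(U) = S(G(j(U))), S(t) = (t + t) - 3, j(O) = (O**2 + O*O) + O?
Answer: -7935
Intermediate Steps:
j(O) = O + 2*O**2 (j(O) = (O**2 + O**2) + O = 2*O**2 + O = O + 2*O**2)
G(c) = -5 + c (G(c) = c - 5 = -5 + c)
S(t) = -3 + 2*t (S(t) = 2*t - 3 = -3 + 2*t)
y(U) = -13 + 2*U*(1 + 2*U) (y(U) = -3 + 2*(-5 + U*(1 + 2*U)) = -3 + (-10 + 2*U*(1 + 2*U)) = -13 + 2*U*(1 + 2*U))
-15*(-10 + y(4*(-3))) = -15*(-10 + (-13 + 2*(4*(-3))*(1 + 2*(4*(-3))))) = -15*(-10 + (-13 + 2*(-12)*(1 + 2*(-12)))) = -15*(-10 + (-13 + 2*(-12)*(1 - 24))) = -15*(-10 + (-13 + 2*(-12)*(-23))) = -15*(-10 + (-13 + 552)) = -15*(-10 + 539) = -15*529 = -7935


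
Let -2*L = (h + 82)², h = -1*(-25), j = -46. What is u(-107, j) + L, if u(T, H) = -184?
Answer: -11817/2 ≈ -5908.5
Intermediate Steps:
h = 25
L = -11449/2 (L = -(25 + 82)²/2 = -½*107² = -½*11449 = -11449/2 ≈ -5724.5)
u(-107, j) + L = -184 - 11449/2 = -11817/2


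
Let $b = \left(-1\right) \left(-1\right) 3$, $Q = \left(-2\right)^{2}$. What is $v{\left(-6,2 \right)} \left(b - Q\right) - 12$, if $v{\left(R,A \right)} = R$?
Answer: $-6$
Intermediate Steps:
$Q = 4$
$b = 3$ ($b = 1 \cdot 3 = 3$)
$v{\left(-6,2 \right)} \left(b - Q\right) - 12 = - 6 \left(3 - 4\right) - 12 = \left(-6\right) \left(-1\right) - 12 = 6 - 12 = -6$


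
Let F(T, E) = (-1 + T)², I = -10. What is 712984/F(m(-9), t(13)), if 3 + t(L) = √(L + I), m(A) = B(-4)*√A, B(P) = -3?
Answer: 712984/(1 + 9*I)² ≈ -8482.9 - 1908.6*I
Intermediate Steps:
m(A) = -3*√A
t(L) = -3 + √(-10 + L) (t(L) = -3 + √(L - 10) = -3 + √(-10 + L))
712984/F(m(-9), t(13)) = 712984/((-1 - 9*I)²) = 712984/(-1 - 9*I)²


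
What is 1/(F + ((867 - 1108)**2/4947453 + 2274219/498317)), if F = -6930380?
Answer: -2465399936601/17086147132086474496 ≈ -1.4429e-7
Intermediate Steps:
1/(F + ((867 - 1108)**2/4947453 + 2274219/498317)) = 1/(-6930380 + ((867 - 1108)**2/4947453 + 2274219/498317)) = 1/(-6930380 + ((-241)**2*(1/4947453) + 2274219*(1/498317))) = 1/(-6930380 + (58081*(1/4947453) + 2274219/498317)) = 1/(-6930380 + (58081/4947453 + 2274219/498317)) = 1/(-6930380 + 11280534363884/2465399936601) = 1/(-17086147132086474496/2465399936601) = -2465399936601/17086147132086474496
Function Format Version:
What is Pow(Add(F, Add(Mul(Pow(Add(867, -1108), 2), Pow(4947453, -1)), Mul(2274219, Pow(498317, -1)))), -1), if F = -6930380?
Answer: Rational(-2465399936601, 17086147132086474496) ≈ -1.4429e-7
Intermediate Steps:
Pow(Add(F, Add(Mul(Pow(Add(867, -1108), 2), Pow(4947453, -1)), Mul(2274219, Pow(498317, -1)))), -1) = Pow(Add(-6930380, Add(Mul(Pow(Add(867, -1108), 2), Pow(4947453, -1)), Mul(2274219, Pow(498317, -1)))), -1) = Pow(Add(-6930380, Add(Mul(Pow(-241, 2), Rational(1, 4947453)), Mul(2274219, Rational(1, 498317)))), -1) = Pow(Add(-6930380, Add(Mul(58081, Rational(1, 4947453)), Rational(2274219, 498317))), -1) = Pow(Add(-6930380, Add(Rational(58081, 4947453), Rational(2274219, 498317))), -1) = Pow(Add(-6930380, Rational(11280534363884, 2465399936601)), -1) = Pow(Rational(-17086147132086474496, 2465399936601), -1) = Rational(-2465399936601, 17086147132086474496)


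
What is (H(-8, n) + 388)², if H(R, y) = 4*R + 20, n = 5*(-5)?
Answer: 141376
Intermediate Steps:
n = -25
H(R, y) = 20 + 4*R
(H(-8, n) + 388)² = ((20 + 4*(-8)) + 388)² = ((20 - 32) + 388)² = (-12 + 388)² = 376² = 141376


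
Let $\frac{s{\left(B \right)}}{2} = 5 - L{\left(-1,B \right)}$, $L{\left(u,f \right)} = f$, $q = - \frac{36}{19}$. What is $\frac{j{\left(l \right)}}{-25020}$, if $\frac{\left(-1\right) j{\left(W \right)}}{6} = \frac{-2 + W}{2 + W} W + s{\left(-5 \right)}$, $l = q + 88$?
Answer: $\frac{812612}{33157755} \approx 0.024507$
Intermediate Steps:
$q = - \frac{36}{19}$ ($q = \left(-36\right) \frac{1}{19} = - \frac{36}{19} \approx -1.8947$)
$l = \frac{1636}{19}$ ($l = - \frac{36}{19} + 88 = \frac{1636}{19} \approx 86.105$)
$s{\left(B \right)} = 10 - 2 B$ ($s{\left(B \right)} = 2 \left(5 - B\right) = 10 - 2 B$)
$j{\left(W \right)} = -120 - \frac{6 W \left(-2 + W\right)}{2 + W}$ ($j{\left(W \right)} = - 6 \left(\frac{-2 + W}{2 + W} W + \left(10 - -10\right)\right) = - 6 \left(\frac{-2 + W}{2 + W} W + \left(10 + 10\right)\right) = - 6 \left(\frac{W \left(-2 + W\right)}{2 + W} + 20\right) = - 6 \left(20 + \frac{W \left(-2 + W\right)}{2 + W}\right) = -120 - \frac{6 W \left(-2 + W\right)}{2 + W}$)
$\frac{j{\left(l \right)}}{-25020} = \frac{6 \frac{1}{2 + \frac{1636}{19}} \left(-40 - \left(\frac{1636}{19}\right)^{2} - \frac{29448}{19}\right)}{-25020} = \frac{6 \left(-40 - \frac{2676496}{361} - \frac{29448}{19}\right)}{\frac{1674}{19}} \left(- \frac{1}{25020}\right) = 6 \cdot \frac{19}{1674} \left(-40 - \frac{2676496}{361} - \frac{29448}{19}\right) \left(- \frac{1}{25020}\right) = 6 \cdot \frac{19}{1674} \left(- \frac{3250448}{361}\right) \left(- \frac{1}{25020}\right) = \left(- \frac{3250448}{5301}\right) \left(- \frac{1}{25020}\right) = \frac{812612}{33157755}$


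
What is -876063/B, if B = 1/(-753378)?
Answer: 660006590814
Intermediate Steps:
B = -1/753378 ≈ -1.3274e-6
-876063/B = -876063/(-1/753378) = -876063*(-753378) = 660006590814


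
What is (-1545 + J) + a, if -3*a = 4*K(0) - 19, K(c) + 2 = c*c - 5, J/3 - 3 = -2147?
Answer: -23884/3 ≈ -7961.3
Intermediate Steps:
J = -6432 (J = 9 + 3*(-2147) = 9 - 6441 = -6432)
K(c) = -7 + c² (K(c) = -2 + (c*c - 5) = -2 + (c² - 5) = -2 + (-5 + c²) = -7 + c²)
a = 47/3 (a = -(4*(-7 + 0²) - 19)/3 = -(4*(-7 + 0) - 19)/3 = -(4*(-7) - 19)/3 = -(-28 - 19)/3 = -⅓*(-47) = 47/3 ≈ 15.667)
(-1545 + J) + a = (-1545 - 6432) + 47/3 = -7977 + 47/3 = -23884/3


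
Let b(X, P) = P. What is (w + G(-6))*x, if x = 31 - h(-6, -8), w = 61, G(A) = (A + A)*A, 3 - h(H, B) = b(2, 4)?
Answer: 4256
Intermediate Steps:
h(H, B) = -1 (h(H, B) = 3 - 1*4 = 3 - 4 = -1)
G(A) = 2*A² (G(A) = (2*A)*A = 2*A²)
x = 32 (x = 31 - 1*(-1) = 31 + 1 = 32)
(w + G(-6))*x = (61 + 2*(-6)²)*32 = (61 + 2*36)*32 = (61 + 72)*32 = 133*32 = 4256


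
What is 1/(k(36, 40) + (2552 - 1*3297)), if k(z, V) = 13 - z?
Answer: -1/768 ≈ -0.0013021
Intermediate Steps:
1/(k(36, 40) + (2552 - 1*3297)) = 1/((13 - 1*36) + (2552 - 1*3297)) = 1/((13 - 36) + (2552 - 3297)) = 1/(-23 - 745) = 1/(-768) = -1/768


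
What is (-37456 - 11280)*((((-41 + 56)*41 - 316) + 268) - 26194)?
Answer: 1248957472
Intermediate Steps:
(-37456 - 11280)*((((-41 + 56)*41 - 316) + 268) - 26194) = -48736*(((15*41 - 316) + 268) - 26194) = -48736*(((615 - 316) + 268) - 26194) = -48736*((299 + 268) - 26194) = -48736*(567 - 26194) = -48736*(-25627) = 1248957472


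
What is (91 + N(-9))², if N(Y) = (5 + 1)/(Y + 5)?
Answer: 32041/4 ≈ 8010.3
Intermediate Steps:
N(Y) = 6/(5 + Y)
(91 + N(-9))² = (91 + 6/(5 - 9))² = (91 + 6/(-4))² = (91 + 6*(-¼))² = (91 - 3/2)² = (179/2)² = 32041/4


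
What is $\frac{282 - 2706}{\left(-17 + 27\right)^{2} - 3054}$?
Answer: $\frac{1212}{1477} \approx 0.82058$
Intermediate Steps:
$\frac{282 - 2706}{\left(-17 + 27\right)^{2} - 3054} = - \frac{2424}{10^{2} - 3054} = - \frac{2424}{100 - 3054} = - \frac{2424}{-2954} = \left(-2424\right) \left(- \frac{1}{2954}\right) = \frac{1212}{1477}$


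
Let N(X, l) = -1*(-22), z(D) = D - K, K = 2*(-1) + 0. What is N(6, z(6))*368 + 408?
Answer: 8504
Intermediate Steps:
K = -2 (K = -2 + 0 = -2)
z(D) = 2 + D (z(D) = D - 1*(-2) = D + 2 = 2 + D)
N(X, l) = 22
N(6, z(6))*368 + 408 = 22*368 + 408 = 8096 + 408 = 8504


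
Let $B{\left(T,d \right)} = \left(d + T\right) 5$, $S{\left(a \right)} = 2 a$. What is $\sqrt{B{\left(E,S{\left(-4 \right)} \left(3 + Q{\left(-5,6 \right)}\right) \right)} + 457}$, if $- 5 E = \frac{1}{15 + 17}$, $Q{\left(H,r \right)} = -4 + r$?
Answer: $\frac{\sqrt{16446}}{8} \approx 16.03$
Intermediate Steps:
$E = - \frac{1}{160}$ ($E = - \frac{1}{5 \left(15 + 17\right)} = - \frac{1}{5 \cdot 32} = \left(- \frac{1}{5}\right) \frac{1}{32} = - \frac{1}{160} \approx -0.00625$)
$B{\left(T,d \right)} = 5 T + 5 d$ ($B{\left(T,d \right)} = \left(T + d\right) 5 = 5 T + 5 d$)
$\sqrt{B{\left(E,S{\left(-4 \right)} \left(3 + Q{\left(-5,6 \right)}\right) \right)} + 457} = \sqrt{\left(5 \left(- \frac{1}{160}\right) + 5 \cdot 2 \left(-4\right) \left(3 + \left(-4 + 6\right)\right)\right) + 457} = \sqrt{\left(- \frac{1}{32} + 5 \left(- 8 \left(3 + 2\right)\right)\right) + 457} = \sqrt{\left(- \frac{1}{32} + 5 \left(\left(-8\right) 5\right)\right) + 457} = \sqrt{\left(- \frac{1}{32} + 5 \left(-40\right)\right) + 457} = \sqrt{\left(- \frac{1}{32} - 200\right) + 457} = \sqrt{- \frac{6401}{32} + 457} = \sqrt{\frac{8223}{32}} = \frac{\sqrt{16446}}{8}$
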